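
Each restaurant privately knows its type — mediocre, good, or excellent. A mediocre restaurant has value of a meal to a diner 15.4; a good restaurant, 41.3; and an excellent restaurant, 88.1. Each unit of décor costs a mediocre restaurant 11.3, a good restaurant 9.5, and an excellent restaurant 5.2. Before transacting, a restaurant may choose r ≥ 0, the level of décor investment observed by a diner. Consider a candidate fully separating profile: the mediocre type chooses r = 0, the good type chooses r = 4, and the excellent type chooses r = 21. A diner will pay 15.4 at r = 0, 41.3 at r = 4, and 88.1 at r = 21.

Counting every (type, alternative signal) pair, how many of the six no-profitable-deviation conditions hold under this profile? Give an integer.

Excellent (own payoff 88.1 − 5.2×21 = -21.1): to r=0 gives 15.4 → profitable ✗; to r=4 gives 41.3 − 5.2×4 = 20.5 → profitable ✗.
Mediocre (own payoff 15.4): to r=4 gives 41.3 − 11.3×4 = -3.9 → no gain ✓; to r=21 gives 88.1 − 11.3×21 = -149.2 → no gain ✓.
Good (own payoff 41.3 − 9.5×4 = 3.3): to r=0 gives 15.4 → profitable ✗; to r=21 gives 88.1 − 9.5×21 = -111.4 → no gain ✓.
3 of the 6 constraints hold; not an equilibrium.

3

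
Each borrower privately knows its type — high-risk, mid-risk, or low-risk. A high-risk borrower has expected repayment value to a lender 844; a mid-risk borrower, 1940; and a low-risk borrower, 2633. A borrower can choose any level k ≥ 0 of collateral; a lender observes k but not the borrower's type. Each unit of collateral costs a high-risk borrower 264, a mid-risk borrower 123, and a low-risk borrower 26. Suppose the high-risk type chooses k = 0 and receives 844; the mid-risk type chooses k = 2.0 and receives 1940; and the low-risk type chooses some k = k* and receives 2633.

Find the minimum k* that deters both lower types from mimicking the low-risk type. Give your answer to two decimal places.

7.63

Mid-risk type (on-path payoff 1940 − 123×2.0 = 1694) won't mimic when 1694 ≥ 2633 − 123·k*, i.e. k* ≥ 7.63.
High-risk type (on-path payoff 844) won't mimic when 844 ≥ 2633 − 264·k*, i.e. k* ≥ 6.78.
Both must hold, so k* = max(6.78, 7.63) = 7.63. The mid-risk type's constraint binds.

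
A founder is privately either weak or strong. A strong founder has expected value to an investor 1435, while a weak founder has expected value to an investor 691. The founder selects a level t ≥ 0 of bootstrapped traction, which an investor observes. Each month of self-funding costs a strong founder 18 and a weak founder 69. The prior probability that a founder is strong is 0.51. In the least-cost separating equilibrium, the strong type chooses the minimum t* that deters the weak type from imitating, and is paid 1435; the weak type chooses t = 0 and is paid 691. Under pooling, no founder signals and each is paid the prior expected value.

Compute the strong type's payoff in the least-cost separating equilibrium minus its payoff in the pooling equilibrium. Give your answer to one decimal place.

170.5

Least-cost separating signal: t* solves 691 = 1435 − 69·t*, so t* = (1435 − 691)/69 ≈ 10.7826.
Strong type's separating payoff: 1435 − 18 × t* = 1435 − 18 × (1435 − 691)/69 = 1435 − 13392/69 ≈ 1240.913.
Pooling payoff: 0.51 × 1435 + 0.49 × 691 = 1070.44.
Difference: 1240.913 − 1070.44 = 170.473, i.e. 170.5 to one decimal place.
The strong type prefers to separate.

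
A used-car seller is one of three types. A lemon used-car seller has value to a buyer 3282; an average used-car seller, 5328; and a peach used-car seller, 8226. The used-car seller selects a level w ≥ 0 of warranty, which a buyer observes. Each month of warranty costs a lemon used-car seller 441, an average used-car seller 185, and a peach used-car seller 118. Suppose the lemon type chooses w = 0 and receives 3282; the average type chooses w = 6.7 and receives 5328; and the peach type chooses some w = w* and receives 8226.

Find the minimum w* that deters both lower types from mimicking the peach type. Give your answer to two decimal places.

22.36

Lemon type (on-path payoff 3282) won't mimic when 3282 ≥ 8226 − 441·w*, i.e. w* ≥ 11.21.
Average type (on-path payoff 5328 − 185×6.7 = 4088.5) won't mimic when 4088.5 ≥ 8226 − 185·w*, i.e. w* ≥ 22.36.
Both must hold, so w* = max(11.21, 22.36) = 22.36. The average type's constraint binds.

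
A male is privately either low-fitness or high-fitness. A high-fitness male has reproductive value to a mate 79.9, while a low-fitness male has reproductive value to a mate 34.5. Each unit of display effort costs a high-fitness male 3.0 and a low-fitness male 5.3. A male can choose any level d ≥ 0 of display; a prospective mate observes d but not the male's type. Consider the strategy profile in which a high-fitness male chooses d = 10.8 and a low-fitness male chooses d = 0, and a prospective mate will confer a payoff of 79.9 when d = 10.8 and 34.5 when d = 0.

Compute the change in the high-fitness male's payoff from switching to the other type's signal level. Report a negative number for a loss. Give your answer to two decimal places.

Playing d = 10.8 the high-fitness male receives 79.9 − 3.0 × 10.8 = 47.5.
Deviating to d = 0 yields 34.5 instead.
Gain from deviating: 34.5 − 47.5 = -13.00.
The gain is negative, so the high-fitness type's incentive-compatibility constraint is satisfied.

-13.00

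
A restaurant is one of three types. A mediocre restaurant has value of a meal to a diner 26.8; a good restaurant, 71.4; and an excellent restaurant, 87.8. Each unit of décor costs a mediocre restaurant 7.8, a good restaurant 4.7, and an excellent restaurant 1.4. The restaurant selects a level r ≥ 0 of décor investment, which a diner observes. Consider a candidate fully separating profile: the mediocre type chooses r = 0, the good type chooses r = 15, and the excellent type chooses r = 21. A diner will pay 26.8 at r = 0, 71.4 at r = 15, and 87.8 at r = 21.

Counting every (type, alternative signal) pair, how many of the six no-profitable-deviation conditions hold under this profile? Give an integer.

5

Excellent (own payoff 87.8 − 1.4×21 = 58.4): to r=0 gives 26.8 → no gain ✓; to r=15 gives 71.4 − 1.4×15 = 50.4 → no gain ✓.
Mediocre (own payoff 26.8): to r=15 gives 71.4 − 7.8×15 = -45.6 → no gain ✓; to r=21 gives 87.8 − 7.8×21 = -76 → no gain ✓.
Good (own payoff 71.4 − 4.7×15 = 0.9): to r=0 gives 26.8 → profitable ✗; to r=21 gives 87.8 − 4.7×21 = -10.9 → no gain ✓.
5 of the 6 constraints hold; not an equilibrium.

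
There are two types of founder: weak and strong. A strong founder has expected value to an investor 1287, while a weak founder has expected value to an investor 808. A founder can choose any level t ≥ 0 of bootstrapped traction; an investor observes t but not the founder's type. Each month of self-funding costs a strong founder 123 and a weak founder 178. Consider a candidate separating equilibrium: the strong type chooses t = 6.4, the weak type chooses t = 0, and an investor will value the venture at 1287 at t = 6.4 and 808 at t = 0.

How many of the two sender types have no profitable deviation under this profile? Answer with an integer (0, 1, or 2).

1

Weak type: stay at 0 → 808; mimic → 1287 − 178 × 6.4 = 147.8. IC holds (808 ≥ 147.8).
Strong type: signal → 1287 − 123 × 6.4 = 499.8; deviate to 0 → 808. IC fails (499.8 < 808).
1 of 2 constraints hold, so this profile is not an equilibrium.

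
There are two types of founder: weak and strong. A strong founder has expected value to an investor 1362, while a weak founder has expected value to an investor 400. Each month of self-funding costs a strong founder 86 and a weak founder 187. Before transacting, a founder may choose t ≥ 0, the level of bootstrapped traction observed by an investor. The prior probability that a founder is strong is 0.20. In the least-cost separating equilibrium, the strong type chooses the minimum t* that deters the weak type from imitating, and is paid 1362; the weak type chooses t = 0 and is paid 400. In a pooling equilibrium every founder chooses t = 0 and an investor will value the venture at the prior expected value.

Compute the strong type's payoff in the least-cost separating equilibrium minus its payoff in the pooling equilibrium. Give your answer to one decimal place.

Least-cost separating signal: t* solves 400 = 1362 − 187·t*, so t* = (1362 − 400)/187 ≈ 5.1444.
Strong type's separating payoff: 1362 − 86 × t* = 1362 − 86 × (1362 − 400)/187 = 1362 − 82732/187 ≈ 919.583.
Pooling payoff: 0.20 × 1362 + 0.80 × 400 = 592.4.
Difference: 919.583 − 592.4 = 327.183, i.e. 327.2 to one decimal place.
The strong type prefers to separate.

327.2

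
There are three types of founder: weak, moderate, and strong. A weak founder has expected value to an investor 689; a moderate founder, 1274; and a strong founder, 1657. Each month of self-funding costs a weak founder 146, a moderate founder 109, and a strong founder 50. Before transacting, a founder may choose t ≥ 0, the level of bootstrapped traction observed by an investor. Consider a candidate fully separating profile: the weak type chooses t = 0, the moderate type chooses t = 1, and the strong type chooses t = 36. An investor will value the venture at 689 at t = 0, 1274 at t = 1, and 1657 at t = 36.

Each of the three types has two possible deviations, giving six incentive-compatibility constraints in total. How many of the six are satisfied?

Weak (own payoff 689): to t=1 gives 1274 − 146×1 = 1128 → profitable ✗; to t=36 gives 1657 − 146×36 = -3599 → no gain ✓.
Strong (own payoff 1657 − 50×36 = -143): to t=0 gives 689 → profitable ✗; to t=1 gives 1274 − 50×1 = 1224 → profitable ✗.
Moderate (own payoff 1274 − 109×1 = 1165): to t=0 gives 689 → no gain ✓; to t=36 gives 1657 − 109×36 = -2267 → no gain ✓.
3 of the 6 constraints hold; not an equilibrium.

3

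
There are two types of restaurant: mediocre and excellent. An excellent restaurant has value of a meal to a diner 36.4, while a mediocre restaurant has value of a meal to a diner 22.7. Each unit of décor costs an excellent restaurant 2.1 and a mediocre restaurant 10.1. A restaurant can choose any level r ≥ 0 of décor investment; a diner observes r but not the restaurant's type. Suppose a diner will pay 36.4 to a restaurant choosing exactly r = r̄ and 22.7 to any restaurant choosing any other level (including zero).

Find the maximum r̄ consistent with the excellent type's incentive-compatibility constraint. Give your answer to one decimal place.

Choosing r̄ yields the excellent type 36.4 − 2.1·r̄; choosing zero yields 22.7.
The excellent type is indifferent at 36.4 − 2.1·r̄ = 22.7, i.e. r̄ = (36.4 − 22.7) / 2.1 ≈ 6.5.
For any r̄ above 6.5 the excellent type would rather pool at zero, so separation collapses.

6.5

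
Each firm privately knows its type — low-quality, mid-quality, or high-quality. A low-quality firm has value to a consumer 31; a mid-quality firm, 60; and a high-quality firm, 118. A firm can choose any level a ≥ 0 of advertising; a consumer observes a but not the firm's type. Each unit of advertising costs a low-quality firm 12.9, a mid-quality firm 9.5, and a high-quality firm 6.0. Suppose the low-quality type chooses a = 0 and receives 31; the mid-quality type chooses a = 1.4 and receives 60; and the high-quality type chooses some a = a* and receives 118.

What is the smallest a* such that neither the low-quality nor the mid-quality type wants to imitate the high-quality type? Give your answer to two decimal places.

Low-quality type (on-path payoff 31) won't mimic when 31 ≥ 118 − 12.9·a*, i.e. a* ≥ 6.74.
Mid-quality type (on-path payoff 60 − 9.5×1.4 = 46.7) won't mimic when 46.7 ≥ 118 − 9.5·a*, i.e. a* ≥ 7.51.
Both must hold, so a* = max(6.74, 7.51) = 7.51. The mid-quality type's constraint binds.

7.51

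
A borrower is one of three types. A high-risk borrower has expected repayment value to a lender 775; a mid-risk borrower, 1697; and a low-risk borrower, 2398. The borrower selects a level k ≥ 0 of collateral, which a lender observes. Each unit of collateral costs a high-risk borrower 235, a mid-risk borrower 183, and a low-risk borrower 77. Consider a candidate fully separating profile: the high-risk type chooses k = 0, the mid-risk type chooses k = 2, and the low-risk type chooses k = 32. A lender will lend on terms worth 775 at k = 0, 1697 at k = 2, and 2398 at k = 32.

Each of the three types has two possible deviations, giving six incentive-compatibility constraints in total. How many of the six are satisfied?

High-risk (own payoff 775): to k=2 gives 1697 − 235×2 = 1227 → profitable ✗; to k=32 gives 2398 − 235×32 = -5122 → no gain ✓.
Low-risk (own payoff 2398 − 77×32 = -66): to k=0 gives 775 → profitable ✗; to k=2 gives 1697 − 77×2 = 1543 → profitable ✗.
Mid-risk (own payoff 1697 − 183×2 = 1331): to k=0 gives 775 → no gain ✓; to k=32 gives 2398 − 183×32 = -3458 → no gain ✓.
3 of the 6 constraints hold; not an equilibrium.

3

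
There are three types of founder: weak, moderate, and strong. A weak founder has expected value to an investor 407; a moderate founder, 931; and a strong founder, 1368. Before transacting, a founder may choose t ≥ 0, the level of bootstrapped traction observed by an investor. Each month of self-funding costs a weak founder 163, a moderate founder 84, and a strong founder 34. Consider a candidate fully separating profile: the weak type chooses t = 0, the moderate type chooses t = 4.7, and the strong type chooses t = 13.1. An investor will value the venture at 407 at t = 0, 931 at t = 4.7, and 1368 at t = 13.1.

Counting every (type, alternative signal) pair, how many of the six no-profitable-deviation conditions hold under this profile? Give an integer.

Strong (own payoff 1368 − 34×13.1 = 922.6): to t=0 gives 407 → no gain ✓; to t=4.7 gives 931 − 34×4.7 = 771.2 → no gain ✓.
Moderate (own payoff 931 − 84×4.7 = 536.2): to t=0 gives 407 → no gain ✓; to t=13.1 gives 1368 − 84×13.1 = 267.6 → no gain ✓.
Weak (own payoff 407): to t=4.7 gives 931 − 163×4.7 = 164.9 → no gain ✓; to t=13.1 gives 1368 − 163×13.1 = -767.3 → no gain ✓.
6 of the 6 constraints hold; this profile is a separating equilibrium.

6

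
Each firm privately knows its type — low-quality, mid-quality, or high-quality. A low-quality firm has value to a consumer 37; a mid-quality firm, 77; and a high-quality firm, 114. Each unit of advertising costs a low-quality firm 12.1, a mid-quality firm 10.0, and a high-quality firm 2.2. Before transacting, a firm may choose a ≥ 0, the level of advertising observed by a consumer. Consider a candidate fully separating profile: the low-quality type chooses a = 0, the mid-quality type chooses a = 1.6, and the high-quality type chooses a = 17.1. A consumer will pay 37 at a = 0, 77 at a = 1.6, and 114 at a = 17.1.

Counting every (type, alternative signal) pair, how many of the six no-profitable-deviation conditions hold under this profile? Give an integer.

5

High-quality (own payoff 114 − 2.2×17.1 = 76.38): to a=0 gives 37 → no gain ✓; to a=1.6 gives 77 − 2.2×1.6 = 73.48 → no gain ✓.
Low-quality (own payoff 37): to a=1.6 gives 77 − 12.1×1.6 = 57.64 → profitable ✗; to a=17.1 gives 114 − 12.1×17.1 = -92.91 → no gain ✓.
Mid-quality (own payoff 77 − 10.0×1.6 = 61): to a=0 gives 37 → no gain ✓; to a=17.1 gives 114 − 10.0×17.1 = -57 → no gain ✓.
5 of the 6 constraints hold; not an equilibrium.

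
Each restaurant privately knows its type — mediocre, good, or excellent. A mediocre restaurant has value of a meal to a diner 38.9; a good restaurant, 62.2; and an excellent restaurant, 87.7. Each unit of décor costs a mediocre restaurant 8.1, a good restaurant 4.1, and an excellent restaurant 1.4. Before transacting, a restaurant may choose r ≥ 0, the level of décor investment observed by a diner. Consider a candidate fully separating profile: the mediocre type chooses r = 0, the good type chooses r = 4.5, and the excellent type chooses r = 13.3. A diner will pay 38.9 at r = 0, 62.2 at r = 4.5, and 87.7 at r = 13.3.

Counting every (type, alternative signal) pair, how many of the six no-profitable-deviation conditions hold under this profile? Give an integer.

6

Mediocre (own payoff 38.9): to r=4.5 gives 62.2 − 8.1×4.5 = 25.75 → no gain ✓; to r=13.3 gives 87.7 − 8.1×13.3 = -20.03 → no gain ✓.
Good (own payoff 62.2 − 4.1×4.5 = 43.75): to r=0 gives 38.9 → no gain ✓; to r=13.3 gives 87.7 − 4.1×13.3 = 33.17 → no gain ✓.
Excellent (own payoff 87.7 − 1.4×13.3 = 69.08): to r=0 gives 38.9 → no gain ✓; to r=4.5 gives 62.2 − 1.4×4.5 = 55.9 → no gain ✓.
6 of the 6 constraints hold; this profile is a separating equilibrium.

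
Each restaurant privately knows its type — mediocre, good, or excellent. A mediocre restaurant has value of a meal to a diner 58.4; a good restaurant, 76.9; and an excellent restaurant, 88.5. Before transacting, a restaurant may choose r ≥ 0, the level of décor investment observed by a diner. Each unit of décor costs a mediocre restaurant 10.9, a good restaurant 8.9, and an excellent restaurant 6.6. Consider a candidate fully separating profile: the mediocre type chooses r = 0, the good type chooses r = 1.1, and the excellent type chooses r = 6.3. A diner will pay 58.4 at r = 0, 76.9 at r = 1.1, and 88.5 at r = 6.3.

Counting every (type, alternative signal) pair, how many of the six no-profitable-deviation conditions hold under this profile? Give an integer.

3

Mediocre (own payoff 58.4): to r=1.1 gives 76.9 − 10.9×1.1 = 64.91 → profitable ✗; to r=6.3 gives 88.5 − 10.9×6.3 = 19.83 → no gain ✓.
Excellent (own payoff 88.5 − 6.6×6.3 = 46.92): to r=0 gives 58.4 → profitable ✗; to r=1.1 gives 76.9 − 6.6×1.1 = 69.64 → profitable ✗.
Good (own payoff 76.9 − 8.9×1.1 = 67.11): to r=0 gives 58.4 → no gain ✓; to r=6.3 gives 88.5 − 8.9×6.3 = 32.43 → no gain ✓.
3 of the 6 constraints hold; not an equilibrium.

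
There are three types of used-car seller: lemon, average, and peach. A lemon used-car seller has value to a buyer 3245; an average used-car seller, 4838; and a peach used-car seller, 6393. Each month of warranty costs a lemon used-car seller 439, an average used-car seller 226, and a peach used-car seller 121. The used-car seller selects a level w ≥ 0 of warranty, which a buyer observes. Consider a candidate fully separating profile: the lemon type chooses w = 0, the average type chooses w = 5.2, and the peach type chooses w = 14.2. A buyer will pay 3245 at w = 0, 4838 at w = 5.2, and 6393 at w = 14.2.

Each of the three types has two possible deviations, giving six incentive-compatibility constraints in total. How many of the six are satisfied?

6

Average (own payoff 4838 − 226×5.2 = 3662.8): to w=0 gives 3245 → no gain ✓; to w=14.2 gives 6393 − 226×14.2 = 3183.8 → no gain ✓.
Lemon (own payoff 3245): to w=5.2 gives 4838 − 439×5.2 = 2555.2 → no gain ✓; to w=14.2 gives 6393 − 439×14.2 = 159.2 → no gain ✓.
Peach (own payoff 6393 − 121×14.2 = 4674.8): to w=0 gives 3245 → no gain ✓; to w=5.2 gives 4838 − 121×5.2 = 4208.8 → no gain ✓.
6 of the 6 constraints hold; this profile is a separating equilibrium.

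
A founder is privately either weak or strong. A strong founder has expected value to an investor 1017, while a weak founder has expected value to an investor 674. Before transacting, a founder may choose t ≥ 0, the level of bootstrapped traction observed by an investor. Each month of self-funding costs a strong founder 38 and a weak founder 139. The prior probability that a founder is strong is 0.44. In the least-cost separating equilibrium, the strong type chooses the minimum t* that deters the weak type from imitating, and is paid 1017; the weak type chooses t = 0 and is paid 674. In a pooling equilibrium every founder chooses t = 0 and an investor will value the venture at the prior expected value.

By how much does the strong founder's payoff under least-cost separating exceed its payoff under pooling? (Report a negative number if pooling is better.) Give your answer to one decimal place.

98.3

Least-cost separating signal: t* solves 674 = 1017 − 139·t*, so t* = (1017 − 674)/139 ≈ 2.4676.
Strong type's separating payoff: 1017 − 38 × t* = 1017 − 38 × (1017 − 674)/139 = 1017 − 13034/139 ≈ 923.230.
Pooling payoff: 0.44 × 1017 + 0.56 × 674 = 824.92.
Difference: 923.230 − 824.92 = 98.31, i.e. 98.3 to one decimal place.
The strong type prefers to separate.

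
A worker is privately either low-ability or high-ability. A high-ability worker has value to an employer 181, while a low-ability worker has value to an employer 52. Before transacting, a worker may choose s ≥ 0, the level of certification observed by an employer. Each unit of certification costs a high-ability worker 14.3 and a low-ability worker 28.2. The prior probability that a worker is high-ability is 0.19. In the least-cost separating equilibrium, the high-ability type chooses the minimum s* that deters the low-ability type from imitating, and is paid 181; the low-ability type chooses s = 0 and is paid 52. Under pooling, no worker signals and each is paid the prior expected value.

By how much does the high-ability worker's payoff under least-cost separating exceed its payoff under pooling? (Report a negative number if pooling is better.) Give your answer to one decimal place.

39.1

Least-cost separating signal: s* solves 52 = 181 − 28.2·s*, so s* = (181 − 52)/28.2 ≈ 4.5745.
High-ability type's separating payoff: 181 − 14.3 × s* = 181 − 14.3 × (181 − 52)/28.2 = 181 − 1844.7/28.2 ≈ 115.585.
Pooling payoff: 0.19 × 181 + 0.81 × 52 = 76.51.
Difference: 115.585 − 76.51 = 39.075, i.e. 39.1 to one decimal place.
The high-ability type prefers to separate.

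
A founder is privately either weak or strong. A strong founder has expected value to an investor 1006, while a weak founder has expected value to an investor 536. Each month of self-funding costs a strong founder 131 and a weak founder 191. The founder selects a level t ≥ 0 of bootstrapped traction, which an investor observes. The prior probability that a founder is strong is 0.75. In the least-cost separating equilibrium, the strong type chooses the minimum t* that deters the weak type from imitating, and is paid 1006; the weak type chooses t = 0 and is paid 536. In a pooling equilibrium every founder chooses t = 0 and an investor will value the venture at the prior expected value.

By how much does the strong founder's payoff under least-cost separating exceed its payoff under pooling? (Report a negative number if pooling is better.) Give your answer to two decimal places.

-204.86

Least-cost separating signal: t* solves 536 = 1006 − 191·t*, so t* = (1006 − 536)/191 ≈ 2.4607.
Strong type's separating payoff: 1006 − 131 × t* = 1006 − 131 × (1006 − 536)/191 = 1006 − 61570/191 ≈ 683.6440.
Pooling payoff: 0.75 × 1006 + 0.25 × 536 = 888.5.
Difference: 683.6440 − 888.5 = -204.856, i.e. -204.86 to two decimal places.
The strong type would prefer the pooling outcome.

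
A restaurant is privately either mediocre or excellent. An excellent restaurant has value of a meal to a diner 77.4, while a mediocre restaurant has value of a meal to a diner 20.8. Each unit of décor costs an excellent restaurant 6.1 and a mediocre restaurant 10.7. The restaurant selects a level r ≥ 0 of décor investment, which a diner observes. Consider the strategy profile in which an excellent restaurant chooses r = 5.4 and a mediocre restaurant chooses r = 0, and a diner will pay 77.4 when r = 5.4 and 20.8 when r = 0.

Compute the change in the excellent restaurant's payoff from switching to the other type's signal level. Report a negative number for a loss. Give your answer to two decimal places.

-23.66

Playing r = 5.4 the excellent restaurant receives 77.4 − 6.1 × 5.4 = 44.46.
Deviating to r = 0 yields 20.8 instead.
Gain from deviating: 20.8 − 44.46 = -23.66.
The gain is negative, so the excellent type's incentive-compatibility constraint is satisfied.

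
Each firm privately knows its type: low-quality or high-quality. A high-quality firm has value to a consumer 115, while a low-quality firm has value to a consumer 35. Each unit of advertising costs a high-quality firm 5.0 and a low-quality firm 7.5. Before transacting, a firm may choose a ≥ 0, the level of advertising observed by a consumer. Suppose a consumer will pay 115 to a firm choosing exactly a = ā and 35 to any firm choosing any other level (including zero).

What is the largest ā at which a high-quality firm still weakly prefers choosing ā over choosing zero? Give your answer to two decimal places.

Choosing ā yields the high-quality type 115 − 5.0·ā; choosing zero yields 35.
The high-quality type is indifferent at 115 − 5.0·ā = 35, i.e. ā = (115 − 35) / 5.0 = 16.00.
For any ā above 16.00 the high-quality type would rather pool at zero, so separation collapses.

16.00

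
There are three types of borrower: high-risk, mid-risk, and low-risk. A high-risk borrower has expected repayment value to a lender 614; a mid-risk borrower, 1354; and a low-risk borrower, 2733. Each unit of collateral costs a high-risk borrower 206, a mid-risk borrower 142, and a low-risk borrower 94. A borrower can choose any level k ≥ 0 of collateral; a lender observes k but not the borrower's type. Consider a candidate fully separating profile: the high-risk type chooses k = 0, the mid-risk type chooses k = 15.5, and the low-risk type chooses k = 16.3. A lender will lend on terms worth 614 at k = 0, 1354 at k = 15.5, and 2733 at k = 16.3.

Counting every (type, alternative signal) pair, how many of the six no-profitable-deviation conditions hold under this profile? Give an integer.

High-risk (own payoff 614): to k=15.5 gives 1354 − 206×15.5 = -1839 → no gain ✓; to k=16.3 gives 2733 − 206×16.3 = -624.8 → no gain ✓.
Low-risk (own payoff 2733 − 94×16.3 = 1200.8): to k=0 gives 614 → no gain ✓; to k=15.5 gives 1354 − 94×15.5 = -103 → no gain ✓.
Mid-risk (own payoff 1354 − 142×15.5 = -847): to k=0 gives 614 → profitable ✗; to k=16.3 gives 2733 − 142×16.3 = 418.4 → profitable ✗.
4 of the 6 constraints hold; not an equilibrium.

4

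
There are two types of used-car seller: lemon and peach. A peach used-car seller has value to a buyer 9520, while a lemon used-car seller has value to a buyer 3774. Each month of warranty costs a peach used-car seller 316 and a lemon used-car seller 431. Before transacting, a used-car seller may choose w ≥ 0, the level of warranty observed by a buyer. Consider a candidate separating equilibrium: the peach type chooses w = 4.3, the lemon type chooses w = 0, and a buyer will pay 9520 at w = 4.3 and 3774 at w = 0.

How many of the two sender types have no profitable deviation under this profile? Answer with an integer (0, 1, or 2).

Peach type: signal → 9520 − 316 × 4.3 = 8161.2; deviate to 0 → 3774. IC holds (8161.2 ≥ 3774).
Lemon type: stay at 0 → 3774; mimic → 9520 − 431 × 4.3 = 7666.7. IC fails (3774 < 7666.7).
1 of 2 constraints hold, so this profile is not an equilibrium.

1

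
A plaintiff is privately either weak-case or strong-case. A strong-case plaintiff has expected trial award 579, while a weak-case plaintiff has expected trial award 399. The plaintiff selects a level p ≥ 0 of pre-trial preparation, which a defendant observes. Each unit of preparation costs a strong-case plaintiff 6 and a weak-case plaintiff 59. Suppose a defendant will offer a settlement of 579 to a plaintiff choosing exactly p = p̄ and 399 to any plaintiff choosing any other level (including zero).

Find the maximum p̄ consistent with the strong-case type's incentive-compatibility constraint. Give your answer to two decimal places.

30.00

Choosing p̄ yields the strong-case type 579 − 6·p̄; choosing zero yields 399.
The strong-case type is indifferent at 579 − 6·p̄ = 399, i.e. p̄ = (579 − 399) / 6 = 30.00.
For any p̄ above 30.00 the strong-case type would rather pool at zero, so separation collapses.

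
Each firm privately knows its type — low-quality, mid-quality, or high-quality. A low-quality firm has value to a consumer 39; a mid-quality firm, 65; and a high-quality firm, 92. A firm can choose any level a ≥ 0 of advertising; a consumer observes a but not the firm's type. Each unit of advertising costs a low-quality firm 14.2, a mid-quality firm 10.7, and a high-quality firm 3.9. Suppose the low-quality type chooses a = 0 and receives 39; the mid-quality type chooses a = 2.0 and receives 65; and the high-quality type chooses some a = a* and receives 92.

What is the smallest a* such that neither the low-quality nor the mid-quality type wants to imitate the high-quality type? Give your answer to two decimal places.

4.52

Mid-quality type (on-path payoff 65 − 10.7×2.0 = 43.6) won't mimic when 43.6 ≥ 92 − 10.7·a*, i.e. a* ≥ 4.52.
Low-quality type (on-path payoff 39) won't mimic when 39 ≥ 92 − 14.2·a*, i.e. a* ≥ 3.73.
Both must hold, so a* = max(3.73, 4.52) = 4.52. The mid-quality type's constraint binds.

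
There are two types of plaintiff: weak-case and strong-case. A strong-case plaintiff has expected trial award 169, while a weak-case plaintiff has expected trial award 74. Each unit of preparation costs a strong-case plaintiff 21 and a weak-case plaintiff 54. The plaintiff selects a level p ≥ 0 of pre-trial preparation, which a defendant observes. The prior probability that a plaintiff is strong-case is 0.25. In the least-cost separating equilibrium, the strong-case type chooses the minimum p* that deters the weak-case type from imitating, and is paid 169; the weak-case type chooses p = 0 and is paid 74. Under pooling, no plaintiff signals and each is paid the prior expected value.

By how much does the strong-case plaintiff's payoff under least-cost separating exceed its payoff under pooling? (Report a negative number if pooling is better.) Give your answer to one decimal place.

Least-cost separating signal: p* solves 74 = 169 − 54·p*, so p* = (169 − 74)/54 ≈ 1.7593.
Strong-case type's separating payoff: 169 − 21 × p* = 169 − 21 × (169 − 74)/54 = 169 − 1995/54 ≈ 132.056.
Pooling payoff: 0.25 × 169 + 0.75 × 74 = 97.75.
Difference: 132.056 − 97.75 = 34.306, i.e. 34.3 to one decimal place.
The strong-case type prefers to separate.

34.3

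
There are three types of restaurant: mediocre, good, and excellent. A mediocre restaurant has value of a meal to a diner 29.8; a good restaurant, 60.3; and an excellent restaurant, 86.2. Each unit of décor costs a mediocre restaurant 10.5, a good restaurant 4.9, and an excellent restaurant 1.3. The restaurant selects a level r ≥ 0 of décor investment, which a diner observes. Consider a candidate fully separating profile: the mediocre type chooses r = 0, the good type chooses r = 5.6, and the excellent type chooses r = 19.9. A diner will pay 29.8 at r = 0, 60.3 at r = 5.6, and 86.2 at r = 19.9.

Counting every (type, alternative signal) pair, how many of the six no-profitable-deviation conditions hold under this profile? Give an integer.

Mediocre (own payoff 29.8): to r=5.6 gives 60.3 − 10.5×5.6 = 1.5 → no gain ✓; to r=19.9 gives 86.2 − 10.5×19.9 = -122.75 → no gain ✓.
Good (own payoff 60.3 − 4.9×5.6 = 32.86): to r=0 gives 29.8 → no gain ✓; to r=19.9 gives 86.2 − 4.9×19.9 = -11.31 → no gain ✓.
Excellent (own payoff 86.2 − 1.3×19.9 = 60.33): to r=0 gives 29.8 → no gain ✓; to r=5.6 gives 60.3 − 1.3×5.6 = 53.02 → no gain ✓.
6 of the 6 constraints hold; this profile is a separating equilibrium.

6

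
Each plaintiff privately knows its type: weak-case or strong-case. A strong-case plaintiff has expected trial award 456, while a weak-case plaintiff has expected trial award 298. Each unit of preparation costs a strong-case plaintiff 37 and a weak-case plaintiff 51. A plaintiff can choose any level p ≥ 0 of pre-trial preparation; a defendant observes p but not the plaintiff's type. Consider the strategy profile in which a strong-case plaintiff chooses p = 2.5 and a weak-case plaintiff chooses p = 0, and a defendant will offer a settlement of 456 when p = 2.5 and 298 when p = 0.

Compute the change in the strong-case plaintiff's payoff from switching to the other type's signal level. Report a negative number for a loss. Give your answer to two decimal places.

-65.50

Playing p = 2.5 the strong-case plaintiff receives 456 − 37 × 2.5 = 363.5.
Deviating to p = 0 yields 298 instead.
Gain from deviating: 298 − 363.5 = -65.50.
The gain is negative, so the strong-case type's incentive-compatibility constraint is satisfied.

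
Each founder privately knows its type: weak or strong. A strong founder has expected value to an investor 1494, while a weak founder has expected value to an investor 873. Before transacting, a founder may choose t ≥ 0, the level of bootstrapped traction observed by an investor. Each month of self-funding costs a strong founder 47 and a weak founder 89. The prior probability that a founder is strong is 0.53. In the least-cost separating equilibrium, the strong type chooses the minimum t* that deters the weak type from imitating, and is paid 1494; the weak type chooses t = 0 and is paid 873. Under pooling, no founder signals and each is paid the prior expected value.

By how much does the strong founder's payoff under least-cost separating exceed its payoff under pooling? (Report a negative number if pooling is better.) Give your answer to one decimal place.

-36.1

Least-cost separating signal: t* solves 873 = 1494 − 89·t*, so t* = (1494 − 873)/89 ≈ 6.9775.
Strong type's separating payoff: 1494 − 47 × t* = 1494 − 47 × (1494 − 873)/89 = 1494 − 29187/89 ≈ 1166.056.
Pooling payoff: 0.53 × 1494 + 0.47 × 873 = 1202.13.
Difference: 1166.056 − 1202.13 = -36.074, i.e. -36.1 to one decimal place.
The strong type would prefer the pooling outcome.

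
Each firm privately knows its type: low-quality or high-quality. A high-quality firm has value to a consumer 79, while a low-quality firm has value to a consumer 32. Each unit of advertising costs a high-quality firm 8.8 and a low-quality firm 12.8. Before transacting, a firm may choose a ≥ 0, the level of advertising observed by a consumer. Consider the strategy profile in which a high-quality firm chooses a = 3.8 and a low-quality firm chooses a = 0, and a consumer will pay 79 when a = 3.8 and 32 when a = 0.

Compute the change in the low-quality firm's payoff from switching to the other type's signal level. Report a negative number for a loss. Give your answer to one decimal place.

-1.6

Playing a = 0 the low-quality firm receives 32.
Deviating to a = 3.8 brings payment 79 at cost 12.8 × 3.8 = 48.64, netting 30.36.
Gain from deviating: 30.36 − 32 = -1.64, i.e. -1.6 to one decimal place.
The gain is negative, so the low-quality type's incentive-compatibility constraint is satisfied.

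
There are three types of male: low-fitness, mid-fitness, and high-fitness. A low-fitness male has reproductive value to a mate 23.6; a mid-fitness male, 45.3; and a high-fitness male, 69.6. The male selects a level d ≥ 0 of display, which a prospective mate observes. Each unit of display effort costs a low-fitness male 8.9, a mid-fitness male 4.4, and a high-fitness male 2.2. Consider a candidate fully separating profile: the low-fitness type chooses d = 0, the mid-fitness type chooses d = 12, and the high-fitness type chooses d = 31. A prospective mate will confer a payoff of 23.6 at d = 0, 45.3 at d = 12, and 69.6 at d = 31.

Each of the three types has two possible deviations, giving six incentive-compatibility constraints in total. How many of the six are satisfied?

High-fitness (own payoff 69.6 − 2.2×31 = 1.4): to d=0 gives 23.6 → profitable ✗; to d=12 gives 45.3 − 2.2×12 = 18.9 → profitable ✗.
Low-fitness (own payoff 23.6): to d=12 gives 45.3 − 8.9×12 = -61.5 → no gain ✓; to d=31 gives 69.6 − 8.9×31 = -206.3 → no gain ✓.
Mid-fitness (own payoff 45.3 − 4.4×12 = -7.5): to d=0 gives 23.6 → profitable ✗; to d=31 gives 69.6 − 4.4×31 = -66.8 → no gain ✓.
3 of the 6 constraints hold; not an equilibrium.

3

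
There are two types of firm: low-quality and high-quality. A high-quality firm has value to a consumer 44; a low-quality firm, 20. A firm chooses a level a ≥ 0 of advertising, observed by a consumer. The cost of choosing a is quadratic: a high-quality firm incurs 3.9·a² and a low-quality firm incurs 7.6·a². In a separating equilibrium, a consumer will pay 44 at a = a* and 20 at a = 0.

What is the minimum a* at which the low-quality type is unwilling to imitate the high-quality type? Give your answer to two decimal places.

1.78

The low-quality type at a = 0 receives 20; imitating at a* yields 44 − 7.6·a*².
Indifference: 20 = 44 − 7.6·a*², so a*² = (44 − 20) / 7.6 ≈ 3.1579.
a* = √3.1579 ≈ 1.78.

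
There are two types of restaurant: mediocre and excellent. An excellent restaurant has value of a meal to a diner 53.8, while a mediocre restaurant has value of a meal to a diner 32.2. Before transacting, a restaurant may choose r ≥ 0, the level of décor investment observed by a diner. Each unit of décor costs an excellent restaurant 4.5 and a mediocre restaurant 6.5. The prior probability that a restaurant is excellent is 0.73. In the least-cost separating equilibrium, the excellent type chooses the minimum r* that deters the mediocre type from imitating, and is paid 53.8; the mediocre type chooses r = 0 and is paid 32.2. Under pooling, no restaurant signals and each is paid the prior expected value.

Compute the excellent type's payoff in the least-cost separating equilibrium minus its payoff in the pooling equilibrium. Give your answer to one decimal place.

Least-cost separating signal: r* solves 32.2 = 53.8 − 6.5·r*, so r* = (53.8 − 32.2)/6.5 ≈ 3.3231.
Excellent type's separating payoff: 53.8 − 4.5 × r* = 53.8 − 4.5 × (53.8 − 32.2)/6.5 = 53.8 − 97.2/6.5 ≈ 38.846.
Pooling payoff: 0.73 × 53.8 + 0.27 × 32.2 = 47.968.
Difference: 38.846 − 47.968 = -9.122, i.e. -9.1 to one decimal place.
The excellent type would prefer the pooling outcome.

-9.1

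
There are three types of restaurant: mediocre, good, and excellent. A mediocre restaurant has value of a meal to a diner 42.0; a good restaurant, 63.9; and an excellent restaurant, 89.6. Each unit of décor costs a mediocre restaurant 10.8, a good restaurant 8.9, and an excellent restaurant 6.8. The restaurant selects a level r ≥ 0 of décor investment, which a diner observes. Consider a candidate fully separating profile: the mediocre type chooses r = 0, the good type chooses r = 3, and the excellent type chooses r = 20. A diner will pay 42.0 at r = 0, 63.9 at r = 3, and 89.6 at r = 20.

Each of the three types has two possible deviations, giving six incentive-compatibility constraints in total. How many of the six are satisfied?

3

Excellent (own payoff 89.6 − 6.8×20 = -46.4): to r=0 gives 42.0 → profitable ✗; to r=3 gives 63.9 − 6.8×3 = 43.5 → profitable ✗.
Good (own payoff 63.9 − 8.9×3 = 37.2): to r=0 gives 42.0 → profitable ✗; to r=20 gives 89.6 − 8.9×20 = -88.4 → no gain ✓.
Mediocre (own payoff 42.0): to r=3 gives 63.9 − 10.8×3 = 31.5 → no gain ✓; to r=20 gives 89.6 − 10.8×20 = -126.4 → no gain ✓.
3 of the 6 constraints hold; not an equilibrium.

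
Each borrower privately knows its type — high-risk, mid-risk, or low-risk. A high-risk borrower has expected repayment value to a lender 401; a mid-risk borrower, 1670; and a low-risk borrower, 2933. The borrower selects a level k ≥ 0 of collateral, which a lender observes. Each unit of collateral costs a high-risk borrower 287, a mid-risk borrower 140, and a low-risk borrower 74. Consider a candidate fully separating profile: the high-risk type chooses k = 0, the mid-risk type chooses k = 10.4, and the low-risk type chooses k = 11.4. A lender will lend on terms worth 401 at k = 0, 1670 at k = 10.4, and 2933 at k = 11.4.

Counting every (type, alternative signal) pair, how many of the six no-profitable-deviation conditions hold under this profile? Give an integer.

Low-risk (own payoff 2933 − 74×11.4 = 2089.4): to k=0 gives 401 → no gain ✓; to k=10.4 gives 1670 − 74×10.4 = 900.4 → no gain ✓.
High-risk (own payoff 401): to k=10.4 gives 1670 − 287×10.4 = -1314.8 → no gain ✓; to k=11.4 gives 2933 − 287×11.4 = -338.8 → no gain ✓.
Mid-risk (own payoff 1670 − 140×10.4 = 214): to k=0 gives 401 → profitable ✗; to k=11.4 gives 2933 − 140×11.4 = 1337 → profitable ✗.
4 of the 6 constraints hold; not an equilibrium.

4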